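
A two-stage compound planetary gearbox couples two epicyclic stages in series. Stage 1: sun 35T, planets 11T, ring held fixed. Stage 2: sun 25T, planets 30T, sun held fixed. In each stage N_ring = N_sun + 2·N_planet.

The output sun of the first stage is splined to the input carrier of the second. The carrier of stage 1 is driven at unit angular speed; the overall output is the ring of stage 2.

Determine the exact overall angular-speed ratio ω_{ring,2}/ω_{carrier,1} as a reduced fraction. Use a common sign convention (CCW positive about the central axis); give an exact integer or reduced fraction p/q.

Stage 1: N_ring = 35 + 2·11 = 57
Stage 1: 35(ω_s−ω_c) = −57(ω_r−ω_c),  ω_r=0, ω_c=1
Stage 1: ω_s = 1 − (57/35)(0−1) = 92/35
  ⇒ ω_s¹/ω_c¹ = 92/35
Stage 2: N_ring = 25 + 2·30 = 85
Stage 2: 25(ω_s−ω_c) = −85(ω_r−ω_c),  ω_s=0, ω_c=1
Stage 2: ω_r = 1 − (25/85)(0−1) = 22/17
  ⇒ ω_r²/ω_c² = 22/17
Coupling ω_c² = ω_s¹ ⇒ overall = 92/35 × 22/17 = 2024/595

2024/595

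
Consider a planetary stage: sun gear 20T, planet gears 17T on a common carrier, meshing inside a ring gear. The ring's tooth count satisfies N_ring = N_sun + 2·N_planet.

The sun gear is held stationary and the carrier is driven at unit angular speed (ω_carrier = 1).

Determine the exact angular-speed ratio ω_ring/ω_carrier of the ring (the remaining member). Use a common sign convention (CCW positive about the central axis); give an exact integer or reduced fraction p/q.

N_ring = 20 + 2·17 = 54
20(ω_s−ω_c) = −54(ω_r−ω_c),  ω_s=0, ω_c=1
ω_r = 1 − (20/54)(0−1) = 37/27
ω_r/ω_c = 37/27

37/27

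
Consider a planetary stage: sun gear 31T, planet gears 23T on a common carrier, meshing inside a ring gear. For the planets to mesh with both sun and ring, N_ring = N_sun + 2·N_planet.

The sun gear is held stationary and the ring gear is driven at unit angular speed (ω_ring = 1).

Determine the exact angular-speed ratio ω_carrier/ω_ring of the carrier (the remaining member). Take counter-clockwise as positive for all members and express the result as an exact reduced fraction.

N_ring = 31 + 2·23 = 77
31(ω_s−ω_c) = −77(ω_r−ω_c),  ω_s=0, ω_r=1
31(0−ω_c) = −77(1−ω_c)  ⇒  108ω_c = 77  ⇒  ω_c = 77/108
ω_c/ω_r = 77/108

77/108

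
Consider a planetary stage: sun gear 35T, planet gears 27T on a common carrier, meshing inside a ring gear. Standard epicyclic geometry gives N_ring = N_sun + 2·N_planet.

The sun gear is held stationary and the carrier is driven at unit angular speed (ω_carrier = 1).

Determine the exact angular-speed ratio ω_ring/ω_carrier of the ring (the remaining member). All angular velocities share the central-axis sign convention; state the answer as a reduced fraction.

124/89

N_ring = 35 + 2·27 = 89
35(ω_s−ω_c) = −89(ω_r−ω_c),  ω_s=0, ω_c=1
ω_r = 1 − (35/89)(0−1) = 124/89
ω_r/ω_c = 124/89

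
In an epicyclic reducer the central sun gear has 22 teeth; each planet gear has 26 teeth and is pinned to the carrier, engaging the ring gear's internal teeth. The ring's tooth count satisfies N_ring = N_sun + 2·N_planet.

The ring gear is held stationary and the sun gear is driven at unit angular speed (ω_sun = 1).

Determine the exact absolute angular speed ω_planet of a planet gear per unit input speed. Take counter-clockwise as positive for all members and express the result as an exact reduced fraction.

N_ring = 22 + 2·26 = 74
22(ω_s−ω_c) = −74(ω_r−ω_c),  ω_r=0, ω_s=1
22(1−ω_c) = −74(0−ω_c)  ⇒  96ω_c = 22  ⇒  ω_c = 11/48
sun–planet: 22·(1−11/48) = −26·(ω_p−ω_c)  ⇒  ω_p−ω_c = −(22/26)·(37/48) = -407/624
ω_p = 11/48 − 407/624 = -11/26

-11/26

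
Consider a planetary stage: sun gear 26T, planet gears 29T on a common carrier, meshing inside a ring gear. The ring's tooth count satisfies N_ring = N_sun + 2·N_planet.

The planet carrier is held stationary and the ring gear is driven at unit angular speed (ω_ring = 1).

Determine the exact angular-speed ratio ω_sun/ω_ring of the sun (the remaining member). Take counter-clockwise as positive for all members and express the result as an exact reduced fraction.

-42/13

N_ring = 26 + 2·29 = 84
26(ω_s−ω_c) = −84(ω_r−ω_c),  ω_c=0, ω_r=1
ω_s = 0 − (84/26)(1−0) = -42/13
ω_s/ω_r = -42/13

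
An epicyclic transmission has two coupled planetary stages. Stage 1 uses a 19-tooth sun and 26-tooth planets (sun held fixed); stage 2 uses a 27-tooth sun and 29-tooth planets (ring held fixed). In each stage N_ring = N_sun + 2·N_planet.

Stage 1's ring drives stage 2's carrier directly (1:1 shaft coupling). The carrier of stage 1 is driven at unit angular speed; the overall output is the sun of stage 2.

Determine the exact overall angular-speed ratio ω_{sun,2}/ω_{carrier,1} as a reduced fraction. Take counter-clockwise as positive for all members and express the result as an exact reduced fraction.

Stage 1: N_ring = 19 + 2·26 = 71
Stage 1: 19(ω_s−ω_c) = −71(ω_r−ω_c),  ω_s=0, ω_c=1
Stage 1: ω_r = 1 − (19/71)(0−1) = 90/71
  ⇒ ω_r¹/ω_c¹ = 90/71
Stage 2: N_ring = 27 + 2·29 = 85
Stage 2: 27(ω_s−ω_c) = −85(ω_r−ω_c),  ω_r=0, ω_c=1
Stage 2: ω_s = 1 − (85/27)(0−1) = 112/27
  ⇒ ω_s²/ω_c² = 112/27
Coupling ω_c² = ω_r¹ ⇒ overall = 90/71 × 112/27 = 1120/213

1120/213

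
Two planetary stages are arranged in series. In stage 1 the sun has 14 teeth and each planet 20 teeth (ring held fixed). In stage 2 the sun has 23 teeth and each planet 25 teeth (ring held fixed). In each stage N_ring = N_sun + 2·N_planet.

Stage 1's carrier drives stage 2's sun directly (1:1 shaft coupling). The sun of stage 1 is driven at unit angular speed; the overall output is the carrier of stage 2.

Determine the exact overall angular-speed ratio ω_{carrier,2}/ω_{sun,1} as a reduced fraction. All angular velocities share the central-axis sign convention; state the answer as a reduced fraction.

161/3264

Stage 1: N_ring = 14 + 2·20 = 54
Stage 1: 14(ω_s−ω_c) = −54(ω_r−ω_c),  ω_r=0, ω_s=1
Stage 1: 14(1−ω_c) = −54(0−ω_c)  ⇒  68ω_c = 14  ⇒  ω_c = 7/34
  ⇒ ω_c¹/ω_s¹ = 7/34
Stage 2: N_ring = 23 + 2·25 = 73
Stage 2: 23(ω_s−ω_c) = −73(ω_r−ω_c),  ω_r=0, ω_s=1
Stage 2: 23(1−ω_c) = −73(0−ω_c)  ⇒  96ω_c = 23  ⇒  ω_c = 23/96
  ⇒ ω_c²/ω_s² = 23/96
Coupling ω_s² = ω_c¹ ⇒ overall = 7/34 × 23/96 = 161/3264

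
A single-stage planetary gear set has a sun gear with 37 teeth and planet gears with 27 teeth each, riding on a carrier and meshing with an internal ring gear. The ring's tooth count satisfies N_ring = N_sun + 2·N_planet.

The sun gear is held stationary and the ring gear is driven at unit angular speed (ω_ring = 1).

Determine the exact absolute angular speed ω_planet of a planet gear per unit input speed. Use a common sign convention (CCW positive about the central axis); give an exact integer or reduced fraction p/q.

N_ring = 37 + 2·27 = 91
37(ω_s−ω_c) = −91(ω_r−ω_c),  ω_s=0, ω_r=1
37(0−ω_c) = −91(1−ω_c)  ⇒  128ω_c = 91  ⇒  ω_c = 91/128
sun–planet: 37·(0−91/128) = −27·(ω_p−ω_c)  ⇒  ω_p−ω_c = −(37/27)·(-91/128) = 3367/3456
ω_p = 91/128 + 3367/3456 = 91/54

91/54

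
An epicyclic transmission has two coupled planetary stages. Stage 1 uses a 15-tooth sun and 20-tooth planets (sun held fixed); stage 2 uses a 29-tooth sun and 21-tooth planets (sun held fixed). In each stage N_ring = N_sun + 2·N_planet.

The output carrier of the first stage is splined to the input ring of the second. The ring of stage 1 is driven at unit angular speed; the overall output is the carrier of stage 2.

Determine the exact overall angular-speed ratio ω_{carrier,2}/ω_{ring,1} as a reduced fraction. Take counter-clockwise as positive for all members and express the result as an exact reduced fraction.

Stage 1: N_ring = 15 + 2·20 = 55
Stage 1: 15(ω_s−ω_c) = −55(ω_r−ω_c),  ω_s=0, ω_r=1
Stage 1: 15(0−ω_c) = −55(1−ω_c)  ⇒  70ω_c = 55  ⇒  ω_c = 11/14
  ⇒ ω_c¹/ω_r¹ = 11/14
Stage 2: N_ring = 29 + 2·21 = 71
Stage 2: 29(ω_s−ω_c) = −71(ω_r−ω_c),  ω_s=0, ω_r=1
Stage 2: 29(0−ω_c) = −71(1−ω_c)  ⇒  100ω_c = 71  ⇒  ω_c = 71/100
  ⇒ ω_c²/ω_r² = 71/100
Coupling ω_r² = ω_c¹ ⇒ overall = 11/14 × 71/100 = 781/1400

781/1400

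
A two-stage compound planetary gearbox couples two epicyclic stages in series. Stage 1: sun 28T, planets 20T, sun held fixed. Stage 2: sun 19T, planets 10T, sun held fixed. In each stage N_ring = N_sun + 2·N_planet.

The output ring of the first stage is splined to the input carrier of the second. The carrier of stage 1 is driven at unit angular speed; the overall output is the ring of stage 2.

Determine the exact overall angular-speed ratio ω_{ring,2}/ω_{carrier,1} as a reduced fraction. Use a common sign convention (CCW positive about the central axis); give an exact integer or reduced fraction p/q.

Stage 1: N_ring = 28 + 2·20 = 68
Stage 1: 28(ω_s−ω_c) = −68(ω_r−ω_c),  ω_s=0, ω_c=1
Stage 1: ω_r = 1 − (28/68)(0−1) = 24/17
  ⇒ ω_r¹/ω_c¹ = 24/17
Stage 2: N_ring = 19 + 2·10 = 39
Stage 2: 19(ω_s−ω_c) = −39(ω_r−ω_c),  ω_s=0, ω_c=1
Stage 2: ω_r = 1 − (19/39)(0−1) = 58/39
  ⇒ ω_r²/ω_c² = 58/39
Coupling ω_c² = ω_r¹ ⇒ overall = 24/17 × 58/39 = 464/221

464/221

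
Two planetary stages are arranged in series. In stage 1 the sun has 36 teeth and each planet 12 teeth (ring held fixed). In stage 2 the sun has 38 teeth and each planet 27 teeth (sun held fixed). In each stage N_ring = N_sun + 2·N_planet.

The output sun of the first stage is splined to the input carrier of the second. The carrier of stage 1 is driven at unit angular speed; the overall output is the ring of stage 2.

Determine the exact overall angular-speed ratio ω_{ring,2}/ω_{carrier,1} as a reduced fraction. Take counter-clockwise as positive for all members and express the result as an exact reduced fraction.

260/69

Stage 1: N_ring = 36 + 2·12 = 60
Stage 1: 36(ω_s−ω_c) = −60(ω_r−ω_c),  ω_r=0, ω_c=1
Stage 1: ω_s = 1 − (60/36)(0−1) = 8/3
  ⇒ ω_s¹/ω_c¹ = 8/3
Stage 2: N_ring = 38 + 2·27 = 92
Stage 2: 38(ω_s−ω_c) = −92(ω_r−ω_c),  ω_s=0, ω_c=1
Stage 2: ω_r = 1 − (38/92)(0−1) = 65/46
  ⇒ ω_r²/ω_c² = 65/46
Coupling ω_c² = ω_s¹ ⇒ overall = 8/3 × 65/46 = 260/69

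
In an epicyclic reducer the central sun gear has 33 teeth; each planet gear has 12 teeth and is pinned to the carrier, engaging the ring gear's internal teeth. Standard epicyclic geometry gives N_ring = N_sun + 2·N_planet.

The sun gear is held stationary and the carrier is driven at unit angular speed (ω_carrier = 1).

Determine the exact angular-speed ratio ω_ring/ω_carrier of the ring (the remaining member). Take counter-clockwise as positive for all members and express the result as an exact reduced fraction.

30/19

N_ring = 33 + 2·12 = 57
33(ω_s−ω_c) = −57(ω_r−ω_c),  ω_s=0, ω_c=1
ω_r = 1 − (33/57)(0−1) = 30/19
ω_r/ω_c = 30/19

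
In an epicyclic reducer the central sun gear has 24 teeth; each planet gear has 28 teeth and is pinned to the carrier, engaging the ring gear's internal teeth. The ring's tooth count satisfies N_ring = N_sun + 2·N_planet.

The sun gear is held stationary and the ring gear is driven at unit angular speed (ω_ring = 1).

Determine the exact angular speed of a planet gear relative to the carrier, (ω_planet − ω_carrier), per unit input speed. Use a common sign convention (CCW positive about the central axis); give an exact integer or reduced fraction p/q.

60/91

N_ring = 24 + 2·28 = 80
24(ω_s−ω_c) = −80(ω_r−ω_c),  ω_s=0, ω_r=1
24(0−ω_c) = −80(1−ω_c)  ⇒  104ω_c = 80  ⇒  ω_c = 10/13
sun–planet: 24·(0−10/13) = −28·(ω_p−ω_c)  ⇒  ω_p−ω_c = −(24/28)·(-10/13) = 60/91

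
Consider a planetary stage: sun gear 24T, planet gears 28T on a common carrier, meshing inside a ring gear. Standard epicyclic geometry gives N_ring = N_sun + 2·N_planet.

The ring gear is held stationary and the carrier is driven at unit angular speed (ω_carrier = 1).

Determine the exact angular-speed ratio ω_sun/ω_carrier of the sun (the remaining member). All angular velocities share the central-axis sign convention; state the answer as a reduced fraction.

N_ring = 24 + 2·28 = 80
24(ω_s−ω_c) = −80(ω_r−ω_c),  ω_r=0, ω_c=1
ω_s = 1 − (80/24)(0−1) = 13/3
ω_s/ω_c = 13/3

13/3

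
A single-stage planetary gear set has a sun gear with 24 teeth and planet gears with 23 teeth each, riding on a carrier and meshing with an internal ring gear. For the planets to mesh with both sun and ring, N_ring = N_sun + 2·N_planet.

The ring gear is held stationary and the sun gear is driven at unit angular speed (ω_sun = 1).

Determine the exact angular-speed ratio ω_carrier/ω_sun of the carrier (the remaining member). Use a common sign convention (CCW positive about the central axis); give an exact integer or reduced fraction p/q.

12/47

N_ring = 24 + 2·23 = 70
24(ω_s−ω_c) = −70(ω_r−ω_c),  ω_r=0, ω_s=1
24(1−ω_c) = −70(0−ω_c)  ⇒  94ω_c = 24  ⇒  ω_c = 12/47
ω_c/ω_s = 12/47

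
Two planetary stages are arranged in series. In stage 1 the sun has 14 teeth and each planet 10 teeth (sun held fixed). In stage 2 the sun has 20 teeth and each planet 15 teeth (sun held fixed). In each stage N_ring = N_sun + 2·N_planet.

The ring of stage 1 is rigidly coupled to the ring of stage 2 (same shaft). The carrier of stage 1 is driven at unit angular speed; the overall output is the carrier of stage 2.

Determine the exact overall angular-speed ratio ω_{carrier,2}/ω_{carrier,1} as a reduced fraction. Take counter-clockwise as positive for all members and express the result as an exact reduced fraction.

120/119

Stage 1: N_ring = 14 + 2·10 = 34
Stage 1: 14(ω_s−ω_c) = −34(ω_r−ω_c),  ω_s=0, ω_c=1
Stage 1: ω_r = 1 − (14/34)(0−1) = 24/17
  ⇒ ω_r¹/ω_c¹ = 24/17
Stage 2: N_ring = 20 + 2·15 = 50
Stage 2: 20(ω_s−ω_c) = −50(ω_r−ω_c),  ω_s=0, ω_r=1
Stage 2: 20(0−ω_c) = −50(1−ω_c)  ⇒  70ω_c = 50  ⇒  ω_c = 5/7
  ⇒ ω_c²/ω_r² = 5/7
Coupling ω_r² = ω_r¹ ⇒ overall = 24/17 × 5/7 = 120/119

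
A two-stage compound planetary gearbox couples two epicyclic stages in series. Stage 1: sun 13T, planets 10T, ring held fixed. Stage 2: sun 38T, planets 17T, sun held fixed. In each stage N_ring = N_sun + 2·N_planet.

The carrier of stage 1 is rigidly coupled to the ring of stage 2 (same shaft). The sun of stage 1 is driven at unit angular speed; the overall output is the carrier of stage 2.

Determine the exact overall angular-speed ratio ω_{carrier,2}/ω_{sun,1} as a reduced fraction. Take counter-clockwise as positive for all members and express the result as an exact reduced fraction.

234/1265

Stage 1: N_ring = 13 + 2·10 = 33
Stage 1: 13(ω_s−ω_c) = −33(ω_r−ω_c),  ω_r=0, ω_s=1
Stage 1: 13(1−ω_c) = −33(0−ω_c)  ⇒  46ω_c = 13  ⇒  ω_c = 13/46
  ⇒ ω_c¹/ω_s¹ = 13/46
Stage 2: N_ring = 38 + 2·17 = 72
Stage 2: 38(ω_s−ω_c) = −72(ω_r−ω_c),  ω_s=0, ω_r=1
Stage 2: 38(0−ω_c) = −72(1−ω_c)  ⇒  110ω_c = 72  ⇒  ω_c = 36/55
  ⇒ ω_c²/ω_r² = 36/55
Coupling ω_r² = ω_c¹ ⇒ overall = 13/46 × 36/55 = 234/1265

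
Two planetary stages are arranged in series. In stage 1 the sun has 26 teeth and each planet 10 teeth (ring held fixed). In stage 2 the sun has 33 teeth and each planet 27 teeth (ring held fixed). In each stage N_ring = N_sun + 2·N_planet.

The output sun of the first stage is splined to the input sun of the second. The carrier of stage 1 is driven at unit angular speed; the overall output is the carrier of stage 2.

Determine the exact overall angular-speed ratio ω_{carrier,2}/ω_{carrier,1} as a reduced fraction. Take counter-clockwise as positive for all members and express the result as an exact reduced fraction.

Stage 1: N_ring = 26 + 2·10 = 46
Stage 1: 26(ω_s−ω_c) = −46(ω_r−ω_c),  ω_r=0, ω_c=1
Stage 1: ω_s = 1 − (46/26)(0−1) = 36/13
  ⇒ ω_s¹/ω_c¹ = 36/13
Stage 2: N_ring = 33 + 2·27 = 87
Stage 2: 33(ω_s−ω_c) = −87(ω_r−ω_c),  ω_r=0, ω_s=1
Stage 2: 33(1−ω_c) = −87(0−ω_c)  ⇒  120ω_c = 33  ⇒  ω_c = 11/40
  ⇒ ω_c²/ω_s² = 11/40
Coupling ω_s² = ω_s¹ ⇒ overall = 36/13 × 11/40 = 99/130

99/130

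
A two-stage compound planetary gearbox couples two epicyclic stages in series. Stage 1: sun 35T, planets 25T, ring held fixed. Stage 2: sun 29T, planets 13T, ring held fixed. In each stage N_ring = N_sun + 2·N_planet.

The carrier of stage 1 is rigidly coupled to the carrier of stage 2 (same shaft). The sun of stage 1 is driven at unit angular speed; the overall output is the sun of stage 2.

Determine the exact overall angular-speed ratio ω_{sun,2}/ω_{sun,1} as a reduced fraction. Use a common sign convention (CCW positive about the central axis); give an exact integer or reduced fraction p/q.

49/58

Stage 1: N_ring = 35 + 2·25 = 85
Stage 1: 35(ω_s−ω_c) = −85(ω_r−ω_c),  ω_r=0, ω_s=1
Stage 1: 35(1−ω_c) = −85(0−ω_c)  ⇒  120ω_c = 35  ⇒  ω_c = 7/24
  ⇒ ω_c¹/ω_s¹ = 7/24
Stage 2: N_ring = 29 + 2·13 = 55
Stage 2: 29(ω_s−ω_c) = −55(ω_r−ω_c),  ω_r=0, ω_c=1
Stage 2: ω_s = 1 − (55/29)(0−1) = 84/29
  ⇒ ω_s²/ω_c² = 84/29
Coupling ω_c² = ω_c¹ ⇒ overall = 7/24 × 84/29 = 49/58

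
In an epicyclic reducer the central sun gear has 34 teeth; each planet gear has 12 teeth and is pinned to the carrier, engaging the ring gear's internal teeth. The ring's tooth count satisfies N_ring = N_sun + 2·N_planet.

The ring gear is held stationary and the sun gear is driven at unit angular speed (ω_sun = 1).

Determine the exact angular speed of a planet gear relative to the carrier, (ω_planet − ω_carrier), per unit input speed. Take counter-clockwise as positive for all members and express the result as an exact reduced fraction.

-493/276

N_ring = 34 + 2·12 = 58
34(ω_s−ω_c) = −58(ω_r−ω_c),  ω_r=0, ω_s=1
34(1−ω_c) = −58(0−ω_c)  ⇒  92ω_c = 34  ⇒  ω_c = 17/46
sun–planet: 34·(1−17/46) = −12·(ω_p−ω_c)  ⇒  ω_p−ω_c = −(34/12)·(29/46) = -493/276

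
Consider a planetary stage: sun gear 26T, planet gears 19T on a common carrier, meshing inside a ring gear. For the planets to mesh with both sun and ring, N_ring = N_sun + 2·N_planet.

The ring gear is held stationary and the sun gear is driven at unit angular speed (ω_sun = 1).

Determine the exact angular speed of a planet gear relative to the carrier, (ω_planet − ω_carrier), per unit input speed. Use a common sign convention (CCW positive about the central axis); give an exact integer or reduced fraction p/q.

-832/855

N_ring = 26 + 2·19 = 64
26(ω_s−ω_c) = −64(ω_r−ω_c),  ω_r=0, ω_s=1
26(1−ω_c) = −64(0−ω_c)  ⇒  90ω_c = 26  ⇒  ω_c = 13/45
sun–planet: 26·(1−13/45) = −19·(ω_p−ω_c)  ⇒  ω_p−ω_c = −(26/19)·(32/45) = -832/855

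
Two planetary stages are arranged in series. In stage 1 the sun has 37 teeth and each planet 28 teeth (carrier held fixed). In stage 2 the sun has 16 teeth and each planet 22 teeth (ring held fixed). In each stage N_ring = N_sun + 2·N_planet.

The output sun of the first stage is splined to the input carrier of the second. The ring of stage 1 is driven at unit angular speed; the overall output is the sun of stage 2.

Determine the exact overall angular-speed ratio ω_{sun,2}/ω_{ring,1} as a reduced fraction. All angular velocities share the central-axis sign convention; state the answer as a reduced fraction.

Stage 1: N_ring = 37 + 2·28 = 93
Stage 1: 37(ω_s−ω_c) = −93(ω_r−ω_c),  ω_c=0, ω_r=1
Stage 1: ω_s = 0 − (93/37)(1−0) = -93/37
  ⇒ ω_s¹/ω_r¹ = -93/37
Stage 2: N_ring = 16 + 2·22 = 60
Stage 2: 16(ω_s−ω_c) = −60(ω_r−ω_c),  ω_r=0, ω_c=1
Stage 2: ω_s = 1 − (60/16)(0−1) = 19/4
  ⇒ ω_s²/ω_c² = 19/4
Coupling ω_c² = ω_s¹ ⇒ overall = -93/37 × 19/4 = -1767/148

-1767/148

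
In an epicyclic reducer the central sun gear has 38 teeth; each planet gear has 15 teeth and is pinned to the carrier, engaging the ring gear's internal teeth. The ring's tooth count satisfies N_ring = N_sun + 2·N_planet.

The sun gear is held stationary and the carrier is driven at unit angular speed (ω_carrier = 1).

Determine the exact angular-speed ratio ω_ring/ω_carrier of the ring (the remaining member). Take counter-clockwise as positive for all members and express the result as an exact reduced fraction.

53/34

N_ring = 38 + 2·15 = 68
38(ω_s−ω_c) = −68(ω_r−ω_c),  ω_s=0, ω_c=1
ω_r = 1 − (38/68)(0−1) = 53/34
ω_r/ω_c = 53/34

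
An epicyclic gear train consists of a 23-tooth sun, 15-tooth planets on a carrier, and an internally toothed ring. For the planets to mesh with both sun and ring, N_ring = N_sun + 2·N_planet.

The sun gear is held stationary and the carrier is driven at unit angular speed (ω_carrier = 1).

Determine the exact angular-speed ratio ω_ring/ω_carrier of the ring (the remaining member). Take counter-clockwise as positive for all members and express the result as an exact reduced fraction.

76/53

N_ring = 23 + 2·15 = 53
23(ω_s−ω_c) = −53(ω_r−ω_c),  ω_s=0, ω_c=1
ω_r = 1 − (23/53)(0−1) = 76/53
ω_r/ω_c = 76/53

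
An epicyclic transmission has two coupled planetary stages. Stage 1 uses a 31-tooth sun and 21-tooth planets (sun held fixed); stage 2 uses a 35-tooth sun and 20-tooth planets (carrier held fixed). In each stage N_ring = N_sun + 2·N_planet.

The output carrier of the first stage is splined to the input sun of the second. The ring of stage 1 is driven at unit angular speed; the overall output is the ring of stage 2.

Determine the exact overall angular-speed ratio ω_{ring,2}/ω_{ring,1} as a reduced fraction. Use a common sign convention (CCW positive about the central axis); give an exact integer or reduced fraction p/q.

Stage 1: N_ring = 31 + 2·21 = 73
Stage 1: 31(ω_s−ω_c) = −73(ω_r−ω_c),  ω_s=0, ω_r=1
Stage 1: 31(0−ω_c) = −73(1−ω_c)  ⇒  104ω_c = 73  ⇒  ω_c = 73/104
  ⇒ ω_c¹/ω_r¹ = 73/104
Stage 2: N_ring = 35 + 2·20 = 75
Stage 2: 35(ω_s−ω_c) = −75(ω_r−ω_c),  ω_c=0, ω_s=1
Stage 2: ω_r = 0 − (35/75)(1−0) = -7/15
  ⇒ ω_r²/ω_s² = -7/15
Coupling ω_s² = ω_c¹ ⇒ overall = 73/104 × -7/15 = -511/1560

-511/1560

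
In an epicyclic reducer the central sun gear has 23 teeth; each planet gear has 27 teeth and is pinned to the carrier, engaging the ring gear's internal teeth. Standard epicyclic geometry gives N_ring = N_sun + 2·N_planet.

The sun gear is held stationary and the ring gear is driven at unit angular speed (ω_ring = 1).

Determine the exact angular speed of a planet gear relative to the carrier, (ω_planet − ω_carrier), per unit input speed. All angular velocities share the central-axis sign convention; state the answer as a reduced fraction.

1771/2700

N_ring = 23 + 2·27 = 77
23(ω_s−ω_c) = −77(ω_r−ω_c),  ω_s=0, ω_r=1
23(0−ω_c) = −77(1−ω_c)  ⇒  100ω_c = 77  ⇒  ω_c = 77/100
sun–planet: 23·(0−77/100) = −27·(ω_p−ω_c)  ⇒  ω_p−ω_c = −(23/27)·(-77/100) = 1771/2700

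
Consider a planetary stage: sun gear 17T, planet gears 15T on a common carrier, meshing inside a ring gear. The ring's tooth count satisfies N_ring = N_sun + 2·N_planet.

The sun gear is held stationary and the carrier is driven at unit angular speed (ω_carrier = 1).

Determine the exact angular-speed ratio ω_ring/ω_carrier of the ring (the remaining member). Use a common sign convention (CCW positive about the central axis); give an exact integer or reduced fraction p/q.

64/47

N_ring = 17 + 2·15 = 47
17(ω_s−ω_c) = −47(ω_r−ω_c),  ω_s=0, ω_c=1
ω_r = 1 − (17/47)(0−1) = 64/47
ω_r/ω_c = 64/47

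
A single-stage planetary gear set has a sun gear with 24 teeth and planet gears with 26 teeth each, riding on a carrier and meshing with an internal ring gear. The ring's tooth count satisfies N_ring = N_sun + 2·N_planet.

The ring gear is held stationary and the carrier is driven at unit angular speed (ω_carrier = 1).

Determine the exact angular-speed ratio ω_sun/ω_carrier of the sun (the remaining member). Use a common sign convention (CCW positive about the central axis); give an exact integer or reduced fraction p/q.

25/6

N_ring = 24 + 2·26 = 76
24(ω_s−ω_c) = −76(ω_r−ω_c),  ω_r=0, ω_c=1
ω_s = 1 − (76/24)(0−1) = 25/6
ω_s/ω_c = 25/6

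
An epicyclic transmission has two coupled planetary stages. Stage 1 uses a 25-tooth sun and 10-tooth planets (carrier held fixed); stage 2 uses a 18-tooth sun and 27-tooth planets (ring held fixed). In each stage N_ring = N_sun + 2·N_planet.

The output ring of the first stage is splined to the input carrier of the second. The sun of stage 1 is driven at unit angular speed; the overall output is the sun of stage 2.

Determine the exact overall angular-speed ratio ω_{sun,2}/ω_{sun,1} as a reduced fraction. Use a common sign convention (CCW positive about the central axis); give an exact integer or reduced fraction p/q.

Stage 1: N_ring = 25 + 2·10 = 45
Stage 1: 25(ω_s−ω_c) = −45(ω_r−ω_c),  ω_c=0, ω_s=1
Stage 1: ω_r = 0 − (25/45)(1−0) = -5/9
  ⇒ ω_r¹/ω_s¹ = -5/9
Stage 2: N_ring = 18 + 2·27 = 72
Stage 2: 18(ω_s−ω_c) = −72(ω_r−ω_c),  ω_r=0, ω_c=1
Stage 2: ω_s = 1 − (72/18)(0−1) = 5
  ⇒ ω_s²/ω_c² = 5
Coupling ω_c² = ω_r¹ ⇒ overall = -5/9 × 5 = -25/9

-25/9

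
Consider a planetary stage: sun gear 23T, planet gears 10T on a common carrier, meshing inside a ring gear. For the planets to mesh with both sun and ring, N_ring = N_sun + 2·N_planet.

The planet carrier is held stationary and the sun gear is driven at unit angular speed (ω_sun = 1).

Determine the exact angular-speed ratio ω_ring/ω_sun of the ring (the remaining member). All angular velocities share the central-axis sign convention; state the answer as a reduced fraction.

N_ring = 23 + 2·10 = 43
23(ω_s−ω_c) = −43(ω_r−ω_c),  ω_c=0, ω_s=1
ω_r = 0 − (23/43)(1−0) = -23/43
ω_r/ω_s = -23/43

-23/43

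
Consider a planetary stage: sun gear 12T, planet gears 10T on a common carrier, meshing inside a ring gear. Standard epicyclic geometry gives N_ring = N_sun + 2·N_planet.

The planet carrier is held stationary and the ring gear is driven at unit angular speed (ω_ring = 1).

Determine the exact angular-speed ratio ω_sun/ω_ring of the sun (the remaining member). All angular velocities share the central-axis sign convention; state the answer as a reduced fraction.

-8/3

N_ring = 12 + 2·10 = 32
12(ω_s−ω_c) = −32(ω_r−ω_c),  ω_c=0, ω_r=1
ω_s = 0 − (32/12)(1−0) = -8/3
ω_s/ω_r = -8/3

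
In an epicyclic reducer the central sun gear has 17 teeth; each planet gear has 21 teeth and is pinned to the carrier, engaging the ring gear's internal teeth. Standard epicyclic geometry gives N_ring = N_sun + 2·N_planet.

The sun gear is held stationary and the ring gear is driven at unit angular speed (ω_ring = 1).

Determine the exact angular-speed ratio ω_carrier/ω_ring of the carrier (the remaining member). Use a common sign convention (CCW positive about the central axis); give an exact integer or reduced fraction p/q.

N_ring = 17 + 2·21 = 59
17(ω_s−ω_c) = −59(ω_r−ω_c),  ω_s=0, ω_r=1
17(0−ω_c) = −59(1−ω_c)  ⇒  76ω_c = 59  ⇒  ω_c = 59/76
ω_c/ω_r = 59/76

59/76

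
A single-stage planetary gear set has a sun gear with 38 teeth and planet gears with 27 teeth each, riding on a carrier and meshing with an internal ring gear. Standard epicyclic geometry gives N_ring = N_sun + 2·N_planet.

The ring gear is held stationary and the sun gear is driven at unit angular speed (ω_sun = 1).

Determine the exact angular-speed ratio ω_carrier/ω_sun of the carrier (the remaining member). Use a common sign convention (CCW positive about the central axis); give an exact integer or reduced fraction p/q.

N_ring = 38 + 2·27 = 92
38(ω_s−ω_c) = −92(ω_r−ω_c),  ω_r=0, ω_s=1
38(1−ω_c) = −92(0−ω_c)  ⇒  130ω_c = 38  ⇒  ω_c = 19/65
ω_c/ω_s = 19/65

19/65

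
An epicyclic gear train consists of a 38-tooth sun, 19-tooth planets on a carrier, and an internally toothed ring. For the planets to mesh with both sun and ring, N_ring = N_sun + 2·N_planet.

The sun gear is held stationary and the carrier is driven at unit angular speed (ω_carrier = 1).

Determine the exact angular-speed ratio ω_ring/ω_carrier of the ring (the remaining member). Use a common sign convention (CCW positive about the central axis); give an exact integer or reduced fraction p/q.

N_ring = 38 + 2·19 = 76
38(ω_s−ω_c) = −76(ω_r−ω_c),  ω_s=0, ω_c=1
ω_r = 1 − (38/76)(0−1) = 3/2
ω_r/ω_c = 3/2

3/2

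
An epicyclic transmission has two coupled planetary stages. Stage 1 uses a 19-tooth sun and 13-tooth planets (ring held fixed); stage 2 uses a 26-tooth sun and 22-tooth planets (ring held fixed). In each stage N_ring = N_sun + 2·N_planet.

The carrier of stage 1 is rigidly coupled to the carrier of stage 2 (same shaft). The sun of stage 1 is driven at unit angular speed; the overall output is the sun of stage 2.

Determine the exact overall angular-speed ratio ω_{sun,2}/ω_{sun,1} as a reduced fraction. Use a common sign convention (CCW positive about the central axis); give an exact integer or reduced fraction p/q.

57/52

Stage 1: N_ring = 19 + 2·13 = 45
Stage 1: 19(ω_s−ω_c) = −45(ω_r−ω_c),  ω_r=0, ω_s=1
Stage 1: 19(1−ω_c) = −45(0−ω_c)  ⇒  64ω_c = 19  ⇒  ω_c = 19/64
  ⇒ ω_c¹/ω_s¹ = 19/64
Stage 2: N_ring = 26 + 2·22 = 70
Stage 2: 26(ω_s−ω_c) = −70(ω_r−ω_c),  ω_r=0, ω_c=1
Stage 2: ω_s = 1 − (70/26)(0−1) = 48/13
  ⇒ ω_s²/ω_c² = 48/13
Coupling ω_c² = ω_c¹ ⇒ overall = 19/64 × 48/13 = 57/52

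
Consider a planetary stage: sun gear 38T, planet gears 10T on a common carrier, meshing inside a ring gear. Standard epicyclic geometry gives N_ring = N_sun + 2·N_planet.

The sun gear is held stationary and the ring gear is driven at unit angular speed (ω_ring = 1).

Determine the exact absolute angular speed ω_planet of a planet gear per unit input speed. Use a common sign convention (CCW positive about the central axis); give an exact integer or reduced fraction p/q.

N_ring = 38 + 2·10 = 58
38(ω_s−ω_c) = −58(ω_r−ω_c),  ω_s=0, ω_r=1
38(0−ω_c) = −58(1−ω_c)  ⇒  96ω_c = 58  ⇒  ω_c = 29/48
sun–planet: 38·(0−29/48) = −10·(ω_p−ω_c)  ⇒  ω_p−ω_c = −(38/10)·(-29/48) = 551/240
ω_p = 29/48 + 551/240 = 29/10

29/10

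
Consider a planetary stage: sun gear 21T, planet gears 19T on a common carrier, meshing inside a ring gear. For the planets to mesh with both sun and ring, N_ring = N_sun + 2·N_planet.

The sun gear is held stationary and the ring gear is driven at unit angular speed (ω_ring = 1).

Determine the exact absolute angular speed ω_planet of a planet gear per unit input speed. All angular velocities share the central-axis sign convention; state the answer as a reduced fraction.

59/38

N_ring = 21 + 2·19 = 59
21(ω_s−ω_c) = −59(ω_r−ω_c),  ω_s=0, ω_r=1
21(0−ω_c) = −59(1−ω_c)  ⇒  80ω_c = 59  ⇒  ω_c = 59/80
sun–planet: 21·(0−59/80) = −19·(ω_p−ω_c)  ⇒  ω_p−ω_c = −(21/19)·(-59/80) = 1239/1520
ω_p = 59/80 + 1239/1520 = 59/38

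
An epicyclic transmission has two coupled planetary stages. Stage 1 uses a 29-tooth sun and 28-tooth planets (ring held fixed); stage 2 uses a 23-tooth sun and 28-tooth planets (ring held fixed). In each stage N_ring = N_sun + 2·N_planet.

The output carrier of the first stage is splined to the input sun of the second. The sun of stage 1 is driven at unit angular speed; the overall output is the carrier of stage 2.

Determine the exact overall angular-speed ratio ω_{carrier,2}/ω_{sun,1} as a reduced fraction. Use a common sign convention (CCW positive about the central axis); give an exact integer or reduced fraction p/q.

667/11628

Stage 1: N_ring = 29 + 2·28 = 85
Stage 1: 29(ω_s−ω_c) = −85(ω_r−ω_c),  ω_r=0, ω_s=1
Stage 1: 29(1−ω_c) = −85(0−ω_c)  ⇒  114ω_c = 29  ⇒  ω_c = 29/114
  ⇒ ω_c¹/ω_s¹ = 29/114
Stage 2: N_ring = 23 + 2·28 = 79
Stage 2: 23(ω_s−ω_c) = −79(ω_r−ω_c),  ω_r=0, ω_s=1
Stage 2: 23(1−ω_c) = −79(0−ω_c)  ⇒  102ω_c = 23  ⇒  ω_c = 23/102
  ⇒ ω_c²/ω_s² = 23/102
Coupling ω_s² = ω_c¹ ⇒ overall = 29/114 × 23/102 = 667/11628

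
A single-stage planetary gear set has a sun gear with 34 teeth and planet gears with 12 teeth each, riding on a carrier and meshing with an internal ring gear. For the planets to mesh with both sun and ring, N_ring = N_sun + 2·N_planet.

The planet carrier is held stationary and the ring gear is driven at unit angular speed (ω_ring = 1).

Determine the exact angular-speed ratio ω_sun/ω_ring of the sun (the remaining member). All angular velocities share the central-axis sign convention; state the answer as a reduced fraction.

N_ring = 34 + 2·12 = 58
34(ω_s−ω_c) = −58(ω_r−ω_c),  ω_c=0, ω_r=1
ω_s = 0 − (58/34)(1−0) = -29/17
ω_s/ω_r = -29/17

-29/17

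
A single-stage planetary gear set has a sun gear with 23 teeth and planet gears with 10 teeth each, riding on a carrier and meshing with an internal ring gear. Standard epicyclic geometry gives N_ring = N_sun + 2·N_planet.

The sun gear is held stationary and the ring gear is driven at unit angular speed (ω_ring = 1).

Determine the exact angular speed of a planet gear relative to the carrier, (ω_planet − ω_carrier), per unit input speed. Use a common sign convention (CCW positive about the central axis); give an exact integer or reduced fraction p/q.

989/660

N_ring = 23 + 2·10 = 43
23(ω_s−ω_c) = −43(ω_r−ω_c),  ω_s=0, ω_r=1
23(0−ω_c) = −43(1−ω_c)  ⇒  66ω_c = 43  ⇒  ω_c = 43/66
sun–planet: 23·(0−43/66) = −10·(ω_p−ω_c)  ⇒  ω_p−ω_c = −(23/10)·(-43/66) = 989/660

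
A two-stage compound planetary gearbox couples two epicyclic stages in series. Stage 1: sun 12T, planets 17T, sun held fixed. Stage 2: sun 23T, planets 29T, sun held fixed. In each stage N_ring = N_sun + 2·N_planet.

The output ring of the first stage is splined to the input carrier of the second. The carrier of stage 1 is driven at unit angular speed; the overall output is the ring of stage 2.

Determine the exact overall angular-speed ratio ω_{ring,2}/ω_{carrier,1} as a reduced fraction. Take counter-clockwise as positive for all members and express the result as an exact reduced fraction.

Stage 1: N_ring = 12 + 2·17 = 46
Stage 1: 12(ω_s−ω_c) = −46(ω_r−ω_c),  ω_s=0, ω_c=1
Stage 1: ω_r = 1 − (12/46)(0−1) = 29/23
  ⇒ ω_r¹/ω_c¹ = 29/23
Stage 2: N_ring = 23 + 2·29 = 81
Stage 2: 23(ω_s−ω_c) = −81(ω_r−ω_c),  ω_s=0, ω_c=1
Stage 2: ω_r = 1 − (23/81)(0−1) = 104/81
  ⇒ ω_r²/ω_c² = 104/81
Coupling ω_c² = ω_r¹ ⇒ overall = 29/23 × 104/81 = 3016/1863

3016/1863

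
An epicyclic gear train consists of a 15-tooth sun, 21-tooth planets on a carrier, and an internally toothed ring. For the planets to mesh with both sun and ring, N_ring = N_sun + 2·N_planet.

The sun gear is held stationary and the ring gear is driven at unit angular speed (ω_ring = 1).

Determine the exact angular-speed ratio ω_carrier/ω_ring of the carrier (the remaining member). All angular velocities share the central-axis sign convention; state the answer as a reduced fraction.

N_ring = 15 + 2·21 = 57
15(ω_s−ω_c) = −57(ω_r−ω_c),  ω_s=0, ω_r=1
15(0−ω_c) = −57(1−ω_c)  ⇒  72ω_c = 57  ⇒  ω_c = 19/24
ω_c/ω_r = 19/24

19/24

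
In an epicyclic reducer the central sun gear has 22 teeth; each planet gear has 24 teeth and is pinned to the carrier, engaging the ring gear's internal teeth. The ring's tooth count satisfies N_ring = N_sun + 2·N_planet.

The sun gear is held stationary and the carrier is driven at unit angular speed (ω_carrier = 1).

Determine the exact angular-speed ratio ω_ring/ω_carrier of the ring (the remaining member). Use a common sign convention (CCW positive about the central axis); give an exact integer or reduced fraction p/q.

N_ring = 22 + 2·24 = 70
22(ω_s−ω_c) = −70(ω_r−ω_c),  ω_s=0, ω_c=1
ω_r = 1 − (22/70)(0−1) = 46/35
ω_r/ω_c = 46/35

46/35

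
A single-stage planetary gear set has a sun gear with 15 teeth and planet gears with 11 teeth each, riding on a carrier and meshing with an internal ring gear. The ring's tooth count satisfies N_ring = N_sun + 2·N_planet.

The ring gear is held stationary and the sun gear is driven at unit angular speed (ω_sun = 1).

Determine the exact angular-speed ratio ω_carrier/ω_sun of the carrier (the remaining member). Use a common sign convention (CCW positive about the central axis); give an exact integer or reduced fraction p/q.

15/52

N_ring = 15 + 2·11 = 37
15(ω_s−ω_c) = −37(ω_r−ω_c),  ω_r=0, ω_s=1
15(1−ω_c) = −37(0−ω_c)  ⇒  52ω_c = 15  ⇒  ω_c = 15/52
ω_c/ω_s = 15/52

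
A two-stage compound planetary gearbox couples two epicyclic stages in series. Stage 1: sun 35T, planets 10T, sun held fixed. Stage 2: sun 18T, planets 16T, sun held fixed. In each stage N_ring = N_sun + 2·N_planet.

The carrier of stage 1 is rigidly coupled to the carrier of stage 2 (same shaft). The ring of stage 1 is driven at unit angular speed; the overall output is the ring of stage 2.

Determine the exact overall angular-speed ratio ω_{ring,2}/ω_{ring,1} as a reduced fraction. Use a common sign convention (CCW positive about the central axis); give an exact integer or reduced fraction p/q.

187/225

Stage 1: N_ring = 35 + 2·10 = 55
Stage 1: 35(ω_s−ω_c) = −55(ω_r−ω_c),  ω_s=0, ω_r=1
Stage 1: 35(0−ω_c) = −55(1−ω_c)  ⇒  90ω_c = 55  ⇒  ω_c = 11/18
  ⇒ ω_c¹/ω_r¹ = 11/18
Stage 2: N_ring = 18 + 2·16 = 50
Stage 2: 18(ω_s−ω_c) = −50(ω_r−ω_c),  ω_s=0, ω_c=1
Stage 2: ω_r = 1 − (18/50)(0−1) = 34/25
  ⇒ ω_r²/ω_c² = 34/25
Coupling ω_c² = ω_c¹ ⇒ overall = 11/18 × 34/25 = 187/225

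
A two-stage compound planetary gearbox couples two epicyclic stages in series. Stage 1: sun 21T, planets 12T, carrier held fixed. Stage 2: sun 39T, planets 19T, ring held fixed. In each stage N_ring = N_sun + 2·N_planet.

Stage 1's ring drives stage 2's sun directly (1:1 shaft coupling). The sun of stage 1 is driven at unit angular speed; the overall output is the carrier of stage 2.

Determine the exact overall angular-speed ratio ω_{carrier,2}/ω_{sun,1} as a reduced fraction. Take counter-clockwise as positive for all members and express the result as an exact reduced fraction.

Stage 1: N_ring = 21 + 2·12 = 45
Stage 1: 21(ω_s−ω_c) = −45(ω_r−ω_c),  ω_c=0, ω_s=1
Stage 1: ω_r = 0 − (21/45)(1−0) = -7/15
  ⇒ ω_r¹/ω_s¹ = -7/15
Stage 2: N_ring = 39 + 2·19 = 77
Stage 2: 39(ω_s−ω_c) = −77(ω_r−ω_c),  ω_r=0, ω_s=1
Stage 2: 39(1−ω_c) = −77(0−ω_c)  ⇒  116ω_c = 39  ⇒  ω_c = 39/116
  ⇒ ω_c²/ω_s² = 39/116
Coupling ω_s² = ω_r¹ ⇒ overall = -7/15 × 39/116 = -91/580

-91/580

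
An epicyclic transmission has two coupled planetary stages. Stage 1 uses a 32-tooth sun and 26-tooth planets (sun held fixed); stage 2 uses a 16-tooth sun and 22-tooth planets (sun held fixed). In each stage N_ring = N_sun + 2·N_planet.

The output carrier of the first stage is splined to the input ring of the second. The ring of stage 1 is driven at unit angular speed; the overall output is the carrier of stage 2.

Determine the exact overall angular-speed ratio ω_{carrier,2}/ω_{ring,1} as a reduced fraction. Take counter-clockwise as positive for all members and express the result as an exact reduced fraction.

Stage 1: N_ring = 32 + 2·26 = 84
Stage 1: 32(ω_s−ω_c) = −84(ω_r−ω_c),  ω_s=0, ω_r=1
Stage 1: 32(0−ω_c) = −84(1−ω_c)  ⇒  116ω_c = 84  ⇒  ω_c = 21/29
  ⇒ ω_c¹/ω_r¹ = 21/29
Stage 2: N_ring = 16 + 2·22 = 60
Stage 2: 16(ω_s−ω_c) = −60(ω_r−ω_c),  ω_s=0, ω_r=1
Stage 2: 16(0−ω_c) = −60(1−ω_c)  ⇒  76ω_c = 60  ⇒  ω_c = 15/19
  ⇒ ω_c²/ω_r² = 15/19
Coupling ω_r² = ω_c¹ ⇒ overall = 21/29 × 15/19 = 315/551

315/551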